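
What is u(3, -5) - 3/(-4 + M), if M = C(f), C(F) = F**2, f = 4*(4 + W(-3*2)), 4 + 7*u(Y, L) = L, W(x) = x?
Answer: -187/140 ≈ -1.3357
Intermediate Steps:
u(Y, L) = -4/7 + L/7
f = -8 (f = 4*(4 - 3*2) = 4*(4 - 6) = 4*(-2) = -8)
M = 64 (M = (-8)**2 = 64)
u(3, -5) - 3/(-4 + M) = (-4/7 + (1/7)*(-5)) - 3/(-4 + 64) = (-4/7 - 5/7) - 3/60 = -9/7 - 3*1/60 = -9/7 - 1/20 = -187/140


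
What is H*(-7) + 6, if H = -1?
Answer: 13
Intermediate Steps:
H*(-7) + 6 = -1*(-7) + 6 = 7 + 6 = 13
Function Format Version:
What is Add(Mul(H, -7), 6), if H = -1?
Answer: 13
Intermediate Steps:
Add(Mul(H, -7), 6) = Add(Mul(-1, -7), 6) = Add(7, 6) = 13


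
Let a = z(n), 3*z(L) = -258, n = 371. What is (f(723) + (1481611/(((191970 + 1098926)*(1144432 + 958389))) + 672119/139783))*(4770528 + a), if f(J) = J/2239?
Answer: 4208023326264992256357257/171909259692397976 ≈ 2.4478e+7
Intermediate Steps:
z(L) = -86 (z(L) = (⅓)*(-258) = -86)
f(J) = J/2239 (f(J) = J*(1/2239) = J/2239)
a = -86
(f(723) + (1481611/(((191970 + 1098926)*(1144432 + 958389))) + 672119/139783))*(4770528 + a) = ((1/2239)*723 + (1481611/(((191970 + 1098926)*(1144432 + 958389))) + 672119/139783))*(4770528 - 86) = (723/2239 + (1481611/((1290896*2102821)) + 672119*(1/139783)))*4770442 = (723/2239 + (1481611/2714523217616 + 96017/19969))*4770442 = (723/2239 + 260640405372125531/54206314132573904)*4770442 = (622765032746039996501/121367937342832971056)*4770442 = 4208023326264992256357257/171909259692397976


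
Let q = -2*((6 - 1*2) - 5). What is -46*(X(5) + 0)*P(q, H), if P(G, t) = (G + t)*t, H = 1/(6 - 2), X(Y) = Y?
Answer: -1035/8 ≈ -129.38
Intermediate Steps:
H = 1/4 ≈ 0.25000
q = 2 (q = -2*((6 - 2) - 5) = -2*(4 - 5) = -2*(-1) = 2)
P(G, t) = t*(G + t)
-46*(X(5) + 0)*P(q, H) = -46*(5 + 0)*(2 + 1/4)/4 = -230*(1/4)*(9/4) = -230*9/16 = -46*45/16 = -1035/8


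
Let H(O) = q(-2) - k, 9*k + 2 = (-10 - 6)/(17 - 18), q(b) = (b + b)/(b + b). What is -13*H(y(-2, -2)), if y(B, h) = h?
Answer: 65/9 ≈ 7.2222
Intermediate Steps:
q(b) = 1 (q(b) = (2*b)/((2*b)) = (2*b)*(1/(2*b)) = 1)
k = 14/9 (k = -2/9 + ((-10 - 6)/(17 - 18))/9 = -2/9 + (-16/(-1))/9 = -2/9 + (-16*(-1))/9 = -2/9 + (⅑)*16 = -2/9 + 16/9 = 14/9 ≈ 1.5556)
H(O) = -5/9 (H(O) = 1 - 1*14/9 = 1 - 14/9 = -5/9)
-13*H(y(-2, -2)) = -13*(-5/9) = 65/9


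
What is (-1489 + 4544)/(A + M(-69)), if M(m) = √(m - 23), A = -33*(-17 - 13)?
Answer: 1512225/490096 - 3055*I*√23/490096 ≈ 3.0856 - 0.029895*I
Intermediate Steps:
A = 990 (A = -33*(-30) = 990)
M(m) = √(-23 + m)
(-1489 + 4544)/(A + M(-69)) = (-1489 + 4544)/(990 + √(-23 - 69)) = 3055/(990 + √(-92)) = 3055/(990 + 2*I*√23)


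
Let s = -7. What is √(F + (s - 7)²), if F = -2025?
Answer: I*√1829 ≈ 42.767*I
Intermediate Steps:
√(F + (s - 7)²) = √(-2025 + (-7 - 7)²) = √(-2025 + (-14)²) = √(-2025 + 196) = √(-1829) = I*√1829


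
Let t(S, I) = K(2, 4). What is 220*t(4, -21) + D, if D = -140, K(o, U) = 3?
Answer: 520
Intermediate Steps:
t(S, I) = 3
220*t(4, -21) + D = 220*3 - 140 = 660 - 140 = 520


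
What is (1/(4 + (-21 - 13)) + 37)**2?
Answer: 1229881/900 ≈ 1366.5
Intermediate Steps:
(1/(4 + (-21 - 13)) + 37)**2 = (1/(4 - 34) + 37)**2 = (1/(-30) + 37)**2 = (-1/30 + 37)**2 = (1109/30)**2 = 1229881/900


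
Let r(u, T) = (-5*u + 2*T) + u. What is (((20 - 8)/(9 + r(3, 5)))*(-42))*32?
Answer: -2304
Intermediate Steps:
r(u, T) = -4*u + 2*T
(((20 - 8)/(9 + r(3, 5)))*(-42))*32 = (((20 - 8)/(9 + (-4*3 + 2*5)))*(-42))*32 = ((12/(9 + (-12 + 10)))*(-42))*32 = ((12/(9 - 2))*(-42))*32 = ((12/7)*(-42))*32 = -72*32 = -2304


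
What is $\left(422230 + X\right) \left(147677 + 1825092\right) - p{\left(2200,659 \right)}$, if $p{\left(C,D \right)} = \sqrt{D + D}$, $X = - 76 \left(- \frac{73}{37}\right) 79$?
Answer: $\frac{31684252300738}{37} - \sqrt{1318} \approx 8.5633 \cdot 10^{11}$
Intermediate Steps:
$X = \frac{438292}{37}$ ($X = - 76 \left(\left(-73\right) \frac{1}{37}\right) 79 = \left(-76\right) \left(- \frac{73}{37}\right) 79 = \frac{5548}{37} \cdot 79 = \frac{438292}{37} \approx 11846.0$)
$p{\left(C,D \right)} = \sqrt{2} \sqrt{D}$ ($p{\left(C,D \right)} = \sqrt{2 D} = \sqrt{2} \sqrt{D}$)
$\left(422230 + X\right) \left(147677 + 1825092\right) - p{\left(2200,659 \right)} = \left(422230 + \frac{438292}{37}\right) \left(147677 + 1825092\right) - \sqrt{2} \sqrt{659} = \frac{16060802}{37} \cdot 1972769 - \sqrt{1318} = \frac{31684252300738}{37} - \sqrt{1318}$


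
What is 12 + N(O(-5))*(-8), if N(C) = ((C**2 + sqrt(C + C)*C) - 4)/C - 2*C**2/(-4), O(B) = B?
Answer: -272/5 - 8*I*sqrt(10) ≈ -54.4 - 25.298*I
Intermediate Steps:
N(C) = C**2/2 + (-4 + C**2 + sqrt(2)*C**(3/2))/C (N(C) = ((C**2 + sqrt(2*C)*C) - 4)/C - 2*C**2*(-1/4) = ((C**2 + (sqrt(2)*sqrt(C))*C) - 4)/C + C**2/2 = ((C**2 + sqrt(2)*C**(3/2)) - 4)/C + C**2/2 = (-4 + C**2 + sqrt(2)*C**(3/2))/C + C**2/2 = C**2/2 + (-4 + C**2 + sqrt(2)*C**(3/2))/C)
12 + N(O(-5))*(-8) = 12 + (-5 + (1/2)*(-5)**2 - 4/(-5) + sqrt(2)*sqrt(-5))*(-8) = 12 + (-5 + (1/2)*25 - 4*(-1/5) + sqrt(2)*(I*sqrt(5)))*(-8) = 12 + (-5 + 25/2 + 4/5 + I*sqrt(10))*(-8) = 12 + (83/10 + I*sqrt(10))*(-8) = 12 + (-332/5 - 8*I*sqrt(10)) = -272/5 - 8*I*sqrt(10)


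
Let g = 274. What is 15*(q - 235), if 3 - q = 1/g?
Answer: -953535/274 ≈ -3480.1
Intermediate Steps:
q = 821/274 (q = 3 - 1/274 = 821/274 ≈ 2.9963)
15*(q - 235) = 15*(821/274 - 235) = 15*(-63569/274) = -953535/274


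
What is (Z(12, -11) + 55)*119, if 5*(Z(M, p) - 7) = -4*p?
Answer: 42126/5 ≈ 8425.2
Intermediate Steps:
Z(M, p) = 7 - 4*p/5 (Z(M, p) = 7 + (-4*p)/5 = 7 - 4*p/5)
(Z(12, -11) + 55)*119 = ((7 - ⅘*(-11)) + 55)*119 = ((7 + 44/5) + 55)*119 = (79/5 + 55)*119 = (354/5)*119 = 42126/5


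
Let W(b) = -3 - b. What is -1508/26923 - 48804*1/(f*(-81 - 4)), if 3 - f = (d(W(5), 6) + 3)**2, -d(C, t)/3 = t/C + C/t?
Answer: -1630194404/232542235 ≈ -7.0103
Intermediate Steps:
d(C, t) = -3*C/t - 3*t/C (d(C, t) = -3*(t/C + C/t) = -3*(C/t + t/C) = -3*C/t - 3*t/C)
f = -1321/16 (f = 3 - ((-3*(-3 - 1*5)/6 - 3*6/(-3 - 1*5)) + 3)**2 = 3 - ((-3*(-3 - 5)*1/6 - 3*6/(-3 - 5)) + 3)**2 = 3 - ((-3*(-8)*1/6 - 3*6/(-8)) + 3)**2 = 3 - ((4 - 3*6*(-1/8)) + 3)**2 = 3 - ((4 + 9/4) + 3)**2 = 3 - (25/4 + 3)**2 = 3 - (37/4)**2 = 3 - 1*1369/16 = 3 - 1369/16 = -1321/16 ≈ -82.563)
-1508/26923 - 48804*1/(f*(-81 - 4)) = -1508/26923 - 48804*(-16/(1321*(-81 - 4))) = -1508*1/26923 - 48804/((-85*(-1321/16))) = -116/2071 - 48804/112285/16 = -116/2071 - 48804*16/112285 = -116/2071 - 780864/112285 = -1630194404/232542235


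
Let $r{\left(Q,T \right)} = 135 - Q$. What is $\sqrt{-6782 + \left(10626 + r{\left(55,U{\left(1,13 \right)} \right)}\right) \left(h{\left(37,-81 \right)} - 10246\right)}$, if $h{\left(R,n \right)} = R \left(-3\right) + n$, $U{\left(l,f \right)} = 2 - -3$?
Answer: $i \sqrt{111756010} \approx 10571.0 i$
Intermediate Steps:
$U{\left(l,f \right)} = 5$ ($U{\left(l,f \right)} = 2 + 3 = 5$)
$h{\left(R,n \right)} = n - 3 R$ ($h{\left(R,n \right)} = - 3 R + n = n - 3 R$)
$\sqrt{-6782 + \left(10626 + r{\left(55,U{\left(1,13 \right)} \right)}\right) \left(h{\left(37,-81 \right)} - 10246\right)} = \sqrt{-6782 + \left(10626 + \left(135 - 55\right)\right) \left(\left(-81 - 111\right) - 10246\right)} = \sqrt{-6782 + \left(10626 + 80\right) \left(-192 - 10246\right)} = \sqrt{-6782 + 10706 \left(-10438\right)} = \sqrt{-6782 - 111749228} = \sqrt{-111756010} = i \sqrt{111756010}$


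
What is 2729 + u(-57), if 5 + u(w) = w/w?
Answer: 2725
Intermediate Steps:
u(w) = -4 (u(w) = -5 + w/w = -5 + 1 = -4)
2729 + u(-57) = 2729 - 4 = 2725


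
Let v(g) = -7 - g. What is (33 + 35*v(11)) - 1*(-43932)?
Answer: 43335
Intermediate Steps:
(33 + 35*v(11)) - 1*(-43932) = (33 + 35*(-7 - 1*11)) - 1*(-43932) = (33 + 35*(-7 - 11)) + 43932 = (33 + 35*(-18)) + 43932 = (33 - 630) + 43932 = -597 + 43932 = 43335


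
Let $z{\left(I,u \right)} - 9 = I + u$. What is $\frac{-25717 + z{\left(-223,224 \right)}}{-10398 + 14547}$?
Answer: $- \frac{8569}{1383} \approx -6.196$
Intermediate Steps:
$z{\left(I,u \right)} = 9 + I + u$ ($z{\left(I,u \right)} = 9 + \left(I + u\right) = 9 + I + u$)
$\frac{-25717 + z{\left(-223,224 \right)}}{-10398 + 14547} = \frac{-25717 + \left(9 - 223 + 224\right)}{-10398 + 14547} = \frac{-25717 + 10}{4149} = \left(-25707\right) \frac{1}{4149} = - \frac{8569}{1383}$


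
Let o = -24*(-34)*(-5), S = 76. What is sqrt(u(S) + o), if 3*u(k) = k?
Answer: 2*I*sqrt(9123)/3 ≈ 63.676*I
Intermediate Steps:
u(k) = k/3
o = -4080 (o = 816*(-5) = -4080)
sqrt(u(S) + o) = sqrt((1/3)*76 - 4080) = sqrt(76/3 - 4080) = sqrt(-12164/3) = 2*I*sqrt(9123)/3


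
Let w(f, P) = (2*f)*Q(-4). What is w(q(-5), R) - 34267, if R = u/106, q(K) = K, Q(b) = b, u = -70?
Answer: -34227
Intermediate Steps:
R = -35/53 (R = -70/106 = -70*1/106 = -35/53 ≈ -0.66038)
w(f, P) = -8*f (w(f, P) = (2*f)*(-4) = -8*f)
w(q(-5), R) - 34267 = -8*(-5) - 34267 = 40 - 34267 = -34227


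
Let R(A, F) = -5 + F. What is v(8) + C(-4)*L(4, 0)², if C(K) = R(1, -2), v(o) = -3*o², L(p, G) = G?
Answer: -192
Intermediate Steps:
C(K) = -7 (C(K) = -5 - 2 = -7)
v(8) + C(-4)*L(4, 0)² = -3*8² - 7*0² = -3*64 - 7*0 = -192 + 0 = -192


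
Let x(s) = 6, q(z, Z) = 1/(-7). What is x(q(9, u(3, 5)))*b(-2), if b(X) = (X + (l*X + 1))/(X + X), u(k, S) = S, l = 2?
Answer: 15/2 ≈ 7.5000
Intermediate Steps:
q(z, Z) = -⅐
b(X) = (1 + 3*X)/(2*X) (b(X) = (X + (2*X + 1))/(X + X) = (X + (1 + 2*X))/((2*X)) = (1 + 3*X)*(1/(2*X)) = (1 + 3*X)/(2*X))
x(q(9, u(3, 5)))*b(-2) = 6*((½)*(1 + 3*(-2))/(-2)) = 6*((½)*(-½)*(1 - 6)) = 6*((½)*(-½)*(-5)) = 6*(5/4) = 15/2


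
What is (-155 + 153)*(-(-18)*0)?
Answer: 0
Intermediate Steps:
(-155 + 153)*(-(-18)*0) = -(-18)*0 = -2*0 = 0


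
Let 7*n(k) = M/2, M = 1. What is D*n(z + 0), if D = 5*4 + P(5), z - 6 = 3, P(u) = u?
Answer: 25/14 ≈ 1.7857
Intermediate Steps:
z = 9 (z = 6 + 3 = 9)
D = 25 (D = 5*4 + 5 = 20 + 5 = 25)
n(k) = 1/14 (n(k) = (1/2)/7 = (1*(½))/7 = (⅐)*(½) = 1/14)
D*n(z + 0) = 25*(1/14) = 25/14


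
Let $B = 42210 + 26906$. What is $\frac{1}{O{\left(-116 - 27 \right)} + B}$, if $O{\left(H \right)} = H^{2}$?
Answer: $\frac{1}{89565} \approx 1.1165 \cdot 10^{-5}$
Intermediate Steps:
$B = 69116$
$\frac{1}{O{\left(-116 - 27 \right)} + B} = \frac{1}{\left(-116 - 27\right)^{2} + 69116} = \frac{1}{\left(-143\right)^{2} + 69116} = \frac{1}{20449 + 69116} = \frac{1}{89565}$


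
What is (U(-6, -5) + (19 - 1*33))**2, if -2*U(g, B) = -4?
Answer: 144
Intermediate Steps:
U(g, B) = 2 (U(g, B) = -1/2*(-4) = 2)
(U(-6, -5) + (19 - 1*33))**2 = (2 + (19 - 1*33))**2 = (2 + (19 - 33))**2 = (2 - 14)**2 = (-12)**2 = 144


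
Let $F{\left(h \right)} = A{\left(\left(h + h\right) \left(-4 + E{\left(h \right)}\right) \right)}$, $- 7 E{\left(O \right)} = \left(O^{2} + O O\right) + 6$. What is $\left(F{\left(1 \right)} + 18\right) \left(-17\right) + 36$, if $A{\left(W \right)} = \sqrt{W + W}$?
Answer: $-270 - \frac{204 i \sqrt{7}}{7} \approx -270.0 - 77.105 i$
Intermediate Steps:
$E{\left(O \right)} = - \frac{6}{7} - \frac{2 O^{2}}{7}$ ($E{\left(O \right)} = - \frac{\left(O^{2} + O O\right) + 6}{7} = - \frac{\left(O^{2} + O^{2}\right) + 6}{7} = - \frac{2 O^{2} + 6}{7} = - \frac{6 + 2 O^{2}}{7} = - \frac{6}{7} - \frac{2 O^{2}}{7}$)
$A{\left(W \right)} = \sqrt{2} \sqrt{W}$ ($A{\left(W \right)} = \sqrt{2 W} = \sqrt{2} \sqrt{W}$)
$F{\left(h \right)} = 2 \sqrt{h \left(- \frac{34}{7} - \frac{2 h^{2}}{7}\right)}$ ($F{\left(h \right)} = \sqrt{2} \sqrt{\left(h + h\right) \left(-4 - \left(\frac{6}{7} + \frac{2 h^{2}}{7}\right)\right)} = \sqrt{2} \sqrt{2 h \left(- \frac{34}{7} - \frac{2 h^{2}}{7}\right)} = \sqrt{2} \sqrt{2} \sqrt{h \left(- \frac{34}{7} - \frac{2 h^{2}}{7}\right)} = 2 \sqrt{h \left(- \frac{34}{7} - \frac{2 h^{2}}{7}\right)}$)
$\left(F{\left(1 \right)} + 18\right) \left(-17\right) + 36 = \left(\frac{2 \sqrt{14} \sqrt{\left(-1\right) 1 \left(17 + 1^{2}\right)}}{7} + 18\right) \left(-17\right) + 36 = \left(\frac{2 \sqrt{14} \sqrt{\left(-1\right) 1 \left(17 + 1\right)}}{7} + 18\right) \left(-17\right) + 36 = \left(\frac{2 \sqrt{14} \sqrt{\left(-1\right) 1 \cdot 18}}{7} + 18\right) \left(-17\right) + 36 = \left(\frac{2 \sqrt{14} \sqrt{-18}}{7} + 18\right) \left(-17\right) + 36 = \left(\frac{2 \sqrt{14} \cdot 3 i \sqrt{2}}{7} + 18\right) \left(-17\right) + 36 = \left(\frac{12 i \sqrt{7}}{7} + 18\right) \left(-17\right) + 36 = \left(18 + \frac{12 i \sqrt{7}}{7}\right) \left(-17\right) + 36 = \left(-306 - \frac{204 i \sqrt{7}}{7}\right) + 36 = -270 - \frac{204 i \sqrt{7}}{7}$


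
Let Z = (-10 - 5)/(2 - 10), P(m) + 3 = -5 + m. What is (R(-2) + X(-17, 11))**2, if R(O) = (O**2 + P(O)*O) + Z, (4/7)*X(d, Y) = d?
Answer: 961/64 ≈ 15.016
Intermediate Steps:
X(d, Y) = 7*d/4
P(m) = -8 + m (P(m) = -3 + (-5 + m) = -8 + m)
Z = 15/8 (Z = -15/(-8) = -15*(-1/8) = 15/8 ≈ 1.8750)
R(O) = 15/8 + O**2 + O*(-8 + O) (R(O) = (O**2 + (-8 + O)*O) + 15/8 = (O**2 + O*(-8 + O)) + 15/8 = 15/8 + O**2 + O*(-8 + O))
(R(-2) + X(-17, 11))**2 = ((15/8 - 8*(-2) + 2*(-2)**2) + (7/4)*(-17))**2 = ((15/8 + 16 + 2*4) - 119/4)**2 = ((15/8 + 16 + 8) - 119/4)**2 = (207/8 - 119/4)**2 = (-31/8)**2 = 961/64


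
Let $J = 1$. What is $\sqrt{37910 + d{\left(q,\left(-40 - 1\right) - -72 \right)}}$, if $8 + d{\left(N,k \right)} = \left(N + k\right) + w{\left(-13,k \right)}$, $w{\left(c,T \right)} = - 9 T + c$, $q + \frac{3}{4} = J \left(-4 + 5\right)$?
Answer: $\frac{\sqrt{150565}}{2} \approx 194.01$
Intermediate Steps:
$q = \frac{1}{4}$ ($q = - \frac{3}{4} + 1 \left(-4 + 5\right) = - \frac{3}{4} + 1 \cdot 1 = - \frac{3}{4} + 1 = \frac{1}{4} \approx 0.25$)
$w{\left(c,T \right)} = c - 9 T$
$d{\left(N,k \right)} = -21 + N - 8 k$ ($d{\left(N,k \right)} = -8 - \left(13 - N + 8 k\right) = -21 + N - 8 k$)
$\sqrt{37910 + d{\left(q,\left(-40 - 1\right) - -72 \right)}} = \sqrt{37910 - \left(\frac{83}{4} + 8 \left(\left(-40 - 1\right) - -72\right)\right)} = \sqrt{37910 - \left(\frac{83}{4} + 8 \left(\left(-40 - 1\right) + 72\right)\right)} = \sqrt{37910 - \left(\frac{83}{4} + 8 \left(-41 + 72\right)\right)} = \sqrt{37910 - \frac{1075}{4}} = \sqrt{\frac{150565}{4}} = \frac{\sqrt{150565}}{2}$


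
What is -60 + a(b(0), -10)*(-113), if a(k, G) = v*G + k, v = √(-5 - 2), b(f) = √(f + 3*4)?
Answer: -60 - 226*√3 + 1130*I*√7 ≈ -451.44 + 2989.7*I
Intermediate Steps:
b(f) = √(12 + f) (b(f) = √(f + 12) = √(12 + f))
v = I*√7 (v = √(-7) = I*√7 ≈ 2.6458*I)
a(k, G) = k + I*G*√7 (a(k, G) = (I*√7)*G + k = I*G*√7 + k = k + I*G*√7)
-60 + a(b(0), -10)*(-113) = -60 + (√(12 + 0) + I*(-10)*√7)*(-113) = -60 + (√12 - 10*I*√7)*(-113) = -60 + (2*√3 - 10*I*√7)*(-113) = -60 + (-226*√3 + 1130*I*√7) = -60 - 226*√3 + 1130*I*√7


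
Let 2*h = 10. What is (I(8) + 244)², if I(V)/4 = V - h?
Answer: 65536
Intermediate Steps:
h = 5 (h = (½)*10 = 5)
I(V) = -20 + 4*V (I(V) = 4*(V - 1*5) = 4*(V - 5) = 4*(-5 + V) = -20 + 4*V)
(I(8) + 244)² = ((-20 + 4*8) + 244)² = ((-20 + 32) + 244)² = (12 + 244)² = 256² = 65536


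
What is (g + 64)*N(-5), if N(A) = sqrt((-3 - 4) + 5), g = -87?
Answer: -23*I*sqrt(2) ≈ -32.527*I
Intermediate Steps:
N(A) = I*sqrt(2) (N(A) = sqrt(-7 + 5) = sqrt(-2) = I*sqrt(2))
(g + 64)*N(-5) = (-87 + 64)*(I*sqrt(2)) = -23*I*sqrt(2)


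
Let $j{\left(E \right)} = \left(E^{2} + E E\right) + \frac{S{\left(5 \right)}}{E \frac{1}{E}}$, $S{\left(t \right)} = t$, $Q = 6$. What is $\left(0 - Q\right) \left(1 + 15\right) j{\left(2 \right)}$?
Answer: $-1248$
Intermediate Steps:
$j{\left(E \right)} = 5 + 2 E^{2}$ ($j{\left(E \right)} = \left(E^{2} + E E\right) + \frac{5}{E \frac{1}{E}} = \left(E^{2} + E^{2}\right) + \frac{5}{1} = 2 E^{2} + 5 \cdot 1 = 2 E^{2} + 5 = 5 + 2 E^{2}$)
$\left(0 - Q\right) \left(1 + 15\right) j{\left(2 \right)} = \left(0 - 6\right) \left(1 + 15\right) \left(5 + 2 \cdot 2^{2}\right) = \left(0 - 6\right) 16 \left(5 + 2 \cdot 4\right) = \left(-6\right) 16 \left(5 + 8\right) = \left(-96\right) 13 = -1248$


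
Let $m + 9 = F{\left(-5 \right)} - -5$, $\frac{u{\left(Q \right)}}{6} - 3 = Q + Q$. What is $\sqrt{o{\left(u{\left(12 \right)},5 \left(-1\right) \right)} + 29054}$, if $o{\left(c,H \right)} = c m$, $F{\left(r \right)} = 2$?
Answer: $13 \sqrt{170} \approx 169.5$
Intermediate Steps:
$u{\left(Q \right)} = 18 + 12 Q$ ($u{\left(Q \right)} = 18 + 6 \left(Q + Q\right) = 18 + 6 \cdot 2 Q = 18 + 12 Q$)
$m = -2$ ($m = -9 + \left(2 - -5\right) = -9 + \left(2 + 5\right) = -9 + 7 = -2$)
$o{\left(c,H \right)} = - 2 c$ ($o{\left(c,H \right)} = c \left(-2\right) = - 2 c$)
$\sqrt{o{\left(u{\left(12 \right)},5 \left(-1\right) \right)} + 29054} = \sqrt{- 2 \left(18 + 12 \cdot 12\right) + 29054} = \sqrt{- 2 \left(18 + 144\right) + 29054} = \sqrt{\left(-2\right) 162 + 29054} = \sqrt{-324 + 29054} = \sqrt{28730} = 13 \sqrt{170}$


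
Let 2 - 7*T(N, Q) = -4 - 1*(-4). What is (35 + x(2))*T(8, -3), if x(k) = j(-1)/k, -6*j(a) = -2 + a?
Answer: 141/14 ≈ 10.071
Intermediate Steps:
j(a) = 1/3 - a/6 (j(a) = -(-2 + a)/6 = 1/3 - a/6)
T(N, Q) = 2/7 (T(N, Q) = 2/7 - (-4 - 1*(-4))/7 = 2/7 - (-4 + 4)/7 = 2/7 - 1/7*0 = 2/7 + 0 = 2/7)
x(k) = 1/(2*k) (x(k) = (1/3 - 1/6*(-1))/k = (1/3 + 1/6)/k = 1/(2*k))
(35 + x(2))*T(8, -3) = (35 + (1/2)/2)*(2/7) = (35 + (1/2)*(1/2))*(2/7) = (35 + 1/4)*(2/7) = (141/4)*(2/7) = 141/14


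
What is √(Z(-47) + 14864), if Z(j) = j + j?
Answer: √14770 ≈ 121.53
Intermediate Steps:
Z(j) = 2*j
√(Z(-47) + 14864) = √(2*(-47) + 14864) = √(-94 + 14864) = √14770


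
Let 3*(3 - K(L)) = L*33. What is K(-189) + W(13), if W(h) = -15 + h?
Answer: 2080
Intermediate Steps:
K(L) = 3 - 11*L (K(L) = 3 - L*33/3 = 3 - 11*L)
K(-189) + W(13) = (3 - 11*(-189)) + (-15 + 13) = (3 + 2079) - 2 = 2082 - 2 = 2080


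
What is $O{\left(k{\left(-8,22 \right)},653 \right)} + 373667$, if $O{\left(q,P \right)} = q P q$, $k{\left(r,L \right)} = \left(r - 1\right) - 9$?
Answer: $585239$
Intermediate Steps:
$k{\left(r,L \right)} = -10 + r$ ($k{\left(r,L \right)} = \left(-1 + r\right) - 9 = -10 + r$)
$O{\left(q,P \right)} = P q^{2}$ ($O{\left(q,P \right)} = P q q = P q^{2}$)
$O{\left(k{\left(-8,22 \right)},653 \right)} + 373667 = 653 \left(-10 - 8\right)^{2} + 373667 = 653 \left(-18\right)^{2} + 373667 = 653 \cdot 324 + 373667 = 211572 + 373667 = 585239$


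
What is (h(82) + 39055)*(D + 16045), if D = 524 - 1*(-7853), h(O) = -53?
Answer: 952506844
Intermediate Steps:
D = 8377 (D = 524 + 7853 = 8377)
(h(82) + 39055)*(D + 16045) = (-53 + 39055)*(8377 + 16045) = 39002*24422 = 952506844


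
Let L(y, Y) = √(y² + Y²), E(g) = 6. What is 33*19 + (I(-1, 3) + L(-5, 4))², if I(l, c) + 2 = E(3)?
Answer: 684 + 8*√41 ≈ 735.22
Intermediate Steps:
I(l, c) = 4 (I(l, c) = -2 + 6 = 4)
L(y, Y) = √(Y² + y²)
33*19 + (I(-1, 3) + L(-5, 4))² = 33*19 + (4 + √(4² + (-5)²))² = 627 + (4 + √(16 + 25))² = 627 + (4 + √41)²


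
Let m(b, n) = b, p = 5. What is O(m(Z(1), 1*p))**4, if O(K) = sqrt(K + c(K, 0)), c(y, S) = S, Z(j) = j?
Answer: 1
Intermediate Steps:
O(K) = sqrt(K) (O(K) = sqrt(K + 0) = sqrt(K))
O(m(Z(1), 1*p))**4 = (sqrt(1))**4 = 1**4 = 1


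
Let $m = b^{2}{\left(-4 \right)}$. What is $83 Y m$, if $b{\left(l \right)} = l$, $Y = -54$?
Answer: $-71712$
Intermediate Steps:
$m = 16$ ($m = \left(-4\right)^{2} = 16$)
$83 Y m = 83 \left(-54\right) 16 = \left(-4482\right) 16 = -71712$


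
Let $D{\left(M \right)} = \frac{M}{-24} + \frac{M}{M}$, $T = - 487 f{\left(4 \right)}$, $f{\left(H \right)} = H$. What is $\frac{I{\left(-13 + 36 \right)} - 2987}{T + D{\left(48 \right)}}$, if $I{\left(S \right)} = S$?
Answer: $\frac{2964}{1949} \approx 1.5208$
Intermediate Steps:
$T = -1948$ ($T = \left(-487\right) 4 = -1948$)
$D{\left(M \right)} = 1 - \frac{M}{24}$ ($D{\left(M \right)} = M \left(- \frac{1}{24}\right) + 1 = - \frac{M}{24} + 1 = 1 - \frac{M}{24}$)
$\frac{I{\left(-13 + 36 \right)} - 2987}{T + D{\left(48 \right)}} = \frac{\left(-13 + 36\right) - 2987}{-1948 + \left(1 - 2\right)} = \frac{23 - 2987}{-1948 + \left(1 - 2\right)} = - \frac{2964}{-1948 - 1} = - \frac{2964}{-1949} = \left(-2964\right) \left(- \frac{1}{1949}\right) = \frac{2964}{1949}$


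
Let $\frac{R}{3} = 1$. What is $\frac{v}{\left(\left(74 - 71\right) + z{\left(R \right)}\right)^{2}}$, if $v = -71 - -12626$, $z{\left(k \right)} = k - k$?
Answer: $1395$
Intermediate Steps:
$R = 3$ ($R = 3 \cdot 1 = 3$)
$z{\left(k \right)} = 0$
$v = 12555$ ($v = -71 + 12626 = 12555$)
$\frac{v}{\left(\left(74 - 71\right) + z{\left(R \right)}\right)^{2}} = \frac{12555}{\left(\left(74 - 71\right) + 0\right)^{2}} = \frac{12555}{\left(3 + 0\right)^{2}} = \frac{12555}{3^{2}} = \frac{12555}{9} = 12555 \cdot \frac{1}{9} = 1395$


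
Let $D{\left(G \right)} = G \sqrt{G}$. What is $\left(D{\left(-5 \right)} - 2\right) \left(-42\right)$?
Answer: $84 + 210 i \sqrt{5} \approx 84.0 + 469.57 i$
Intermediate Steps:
$D{\left(G \right)} = G^{\frac{3}{2}}$
$\left(D{\left(-5 \right)} - 2\right) \left(-42\right) = \left(\left(-5\right)^{\frac{3}{2}} - 2\right) \left(-42\right) = \left(- 5 i \sqrt{5} - 2\right) \left(-42\right) = \left(-2 - 5 i \sqrt{5}\right) \left(-42\right) = 84 + 210 i \sqrt{5}$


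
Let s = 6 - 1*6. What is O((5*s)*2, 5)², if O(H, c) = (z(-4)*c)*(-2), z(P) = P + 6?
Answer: 400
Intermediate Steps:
s = 0 (s = 6 - 6 = 0)
z(P) = 6 + P
O(H, c) = -4*c (O(H, c) = ((6 - 4)*c)*(-2) = (2*c)*(-2) = -4*c)
O((5*s)*2, 5)² = (-4*5)² = (-20)² = 400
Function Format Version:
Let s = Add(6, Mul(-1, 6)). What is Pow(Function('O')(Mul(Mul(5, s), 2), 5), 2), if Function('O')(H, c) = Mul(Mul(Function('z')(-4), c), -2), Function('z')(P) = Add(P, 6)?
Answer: 400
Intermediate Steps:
s = 0 (s = Add(6, -6) = 0)
Function('z')(P) = Add(6, P)
Function('O')(H, c) = Mul(-4, c) (Function('O')(H, c) = Mul(Mul(Add(6, -4), c), -2) = Mul(Mul(2, c), -2) = Mul(-4, c))
Pow(Function('O')(Mul(Mul(5, s), 2), 5), 2) = Pow(Mul(-4, 5), 2) = Pow(-20, 2) = 400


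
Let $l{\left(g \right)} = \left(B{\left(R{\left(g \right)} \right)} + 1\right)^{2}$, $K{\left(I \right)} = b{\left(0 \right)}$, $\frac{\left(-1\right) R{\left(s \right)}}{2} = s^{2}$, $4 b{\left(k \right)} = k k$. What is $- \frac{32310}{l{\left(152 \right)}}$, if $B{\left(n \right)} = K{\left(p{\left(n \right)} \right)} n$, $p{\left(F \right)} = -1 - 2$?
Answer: $-32310$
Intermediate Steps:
$b{\left(k \right)} = \frac{k^{2}}{4}$ ($b{\left(k \right)} = \frac{k k}{4} = \frac{k^{2}}{4}$)
$p{\left(F \right)} = -3$ ($p{\left(F \right)} = -1 - 2 = -3$)
$R{\left(s \right)} = - 2 s^{2}$
$K{\left(I \right)} = 0$ ($K{\left(I \right)} = \frac{0^{2}}{4} = \frac{1}{4} \cdot 0 = 0$)
$B{\left(n \right)} = 0$ ($B{\left(n \right)} = 0 n = 0$)
$l{\left(g \right)} = 1$ ($l{\left(g \right)} = \left(0 + 1\right)^{2} = 1^{2} = 1$)
$- \frac{32310}{l{\left(152 \right)}} = - \frac{32310}{1} = \left(-32310\right) 1 = -32310$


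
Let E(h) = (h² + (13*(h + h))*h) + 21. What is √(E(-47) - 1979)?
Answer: √57685 ≈ 240.18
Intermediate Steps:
E(h) = 21 + 27*h² (E(h) = (h² + (13*(2*h))*h) + 21 = (h² + (26*h)*h) + 21 = (h² + 26*h²) + 21 = 27*h² + 21 = 21 + 27*h²)
√(E(-47) - 1979) = √((21 + 27*(-47)²) - 1979) = √((21 + 27*2209) - 1979) = √((21 + 59643) - 1979) = √(59664 - 1979) = √57685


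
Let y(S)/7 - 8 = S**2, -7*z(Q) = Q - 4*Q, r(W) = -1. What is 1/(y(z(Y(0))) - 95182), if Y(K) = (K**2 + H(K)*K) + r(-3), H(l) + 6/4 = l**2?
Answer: -7/665873 ≈ -1.0513e-5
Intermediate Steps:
H(l) = -3/2 + l**2
Y(K) = -1 + K**2 + K*(-3/2 + K**2) (Y(K) = (K**2 + (-3/2 + K**2)*K) - 1 = (K**2 + K*(-3/2 + K**2)) - 1 = -1 + K**2 + K*(-3/2 + K**2))
z(Q) = 3*Q/7 (z(Q) = -(Q - 4*Q)/7 = -(-3)*Q/7 = 3*Q/7)
y(S) = 56 + 7*S**2
1/(y(z(Y(0))) - 95182) = 1/((56 + 7*(3*(-1 + 0**2 + 0**3 - 3/2*0)/7)**2) - 95182) = 1/((56 + 7*(3*(-1 + 0 + 0 + 0)/7)**2) - 95182) = 1/((56 + 7*((3/7)*(-1))**2) - 95182) = 1/((56 + 7*(-3/7)**2) - 95182) = 1/((56 + 7*(9/49)) - 95182) = 1/((56 + 9/7) - 95182) = 1/(401/7 - 95182) = 1/(-665873/7) = -7/665873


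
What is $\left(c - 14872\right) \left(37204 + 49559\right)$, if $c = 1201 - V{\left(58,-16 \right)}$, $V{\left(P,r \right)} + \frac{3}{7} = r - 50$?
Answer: $- \frac{8262614016}{7} \approx -1.1804 \cdot 10^{9}$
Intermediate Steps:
$V{\left(P,r \right)} = - \frac{353}{7} + r$ ($V{\left(P,r \right)} = - \frac{3}{7} + \left(r - 50\right) = - \frac{3}{7} + \left(-50 + r\right) = - \frac{353}{7} + r$)
$c = \frac{8872}{7}$ ($c = 1201 - \left(- \frac{353}{7} - 16\right) = 1201 - - \frac{465}{7} = 1201 + \frac{465}{7} = \frac{8872}{7} \approx 1267.4$)
$\left(c - 14872\right) \left(37204 + 49559\right) = \left(\frac{8872}{7} - 14872\right) \left(37204 + 49559\right) = \left(- \frac{95232}{7}\right) 86763 = - \frac{8262614016}{7}$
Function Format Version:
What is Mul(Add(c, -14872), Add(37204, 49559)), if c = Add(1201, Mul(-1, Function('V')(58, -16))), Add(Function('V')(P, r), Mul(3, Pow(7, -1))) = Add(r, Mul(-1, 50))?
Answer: Rational(-8262614016, 7) ≈ -1.1804e+9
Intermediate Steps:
Function('V')(P, r) = Add(Rational(-353, 7), r) (Function('V')(P, r) = Add(Rational(-3, 7), Add(r, Mul(-1, 50))) = Add(Rational(-3, 7), Add(r, -50)) = Add(Rational(-3, 7), Add(-50, r)) = Add(Rational(-353, 7), r))
c = Rational(8872, 7) (c = Add(1201, Mul(-1, Add(Rational(-353, 7), -16))) = Add(1201, Mul(-1, Rational(-465, 7))) = Add(1201, Rational(465, 7)) = Rational(8872, 7) ≈ 1267.4)
Mul(Add(c, -14872), Add(37204, 49559)) = Mul(Add(Rational(8872, 7), -14872), Add(37204, 49559)) = Mul(Rational(-95232, 7), 86763) = Rational(-8262614016, 7)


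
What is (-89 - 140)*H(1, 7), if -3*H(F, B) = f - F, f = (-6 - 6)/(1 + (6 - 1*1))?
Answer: -229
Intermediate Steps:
f = -2 (f = -12/(1 + (6 - 1)) = -12/(1 + 5) = -12/6 = -12*1/6 = -2)
H(F, B) = 2/3 + F/3 (H(F, B) = -(-2 - F)/3 = 2/3 + F/3)
(-89 - 140)*H(1, 7) = (-89 - 140)*(2/3 + (1/3)*1) = -229*(2/3 + 1/3) = -229*1 = -229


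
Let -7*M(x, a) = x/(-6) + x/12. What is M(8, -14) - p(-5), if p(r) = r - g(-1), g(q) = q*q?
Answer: 128/21 ≈ 6.0952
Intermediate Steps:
g(q) = q**2
p(r) = -1 + r (p(r) = r - 1*(-1)**2 = r - 1*1 = r - 1 = -1 + r)
M(x, a) = x/84 (M(x, a) = -(x/(-6) + x/12)/7 = -(x*(-1/6) + x*(1/12))/7 = -(-x/6 + x/12)/7 = -(-1)*x/84 = x/84)
M(8, -14) - p(-5) = (1/84)*8 - (-1 - 5) = 2/21 - 1*(-6) = 2/21 + 6 = 128/21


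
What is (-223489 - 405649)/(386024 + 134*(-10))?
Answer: -314569/192342 ≈ -1.6355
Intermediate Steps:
(-223489 - 405649)/(386024 + 134*(-10)) = -629138/(386024 - 1340) = -629138/384684 = -629138*1/384684 = -314569/192342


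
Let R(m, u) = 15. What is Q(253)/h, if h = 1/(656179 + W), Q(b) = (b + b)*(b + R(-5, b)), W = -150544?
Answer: 68568151080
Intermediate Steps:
Q(b) = 2*b*(15 + b) (Q(b) = (b + b)*(b + 15) = (2*b)*(15 + b) = 2*b*(15 + b))
h = 1/505635 (h = 1/(656179 - 150544) = 1/505635 ≈ 1.9777e-6)
Q(253)/h = (2*253*(15 + 253))/(1/505635) = (2*253*268)*505635 = 135608*505635 = 68568151080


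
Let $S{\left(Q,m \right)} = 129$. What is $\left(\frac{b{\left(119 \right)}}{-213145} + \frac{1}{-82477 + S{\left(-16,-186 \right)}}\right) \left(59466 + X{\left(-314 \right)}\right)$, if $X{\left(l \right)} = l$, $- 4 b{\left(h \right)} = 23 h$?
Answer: $\frac{830101813512}{4388016115} \approx 189.17$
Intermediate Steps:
$b{\left(h \right)} = - \frac{23 h}{4}$
$\left(\frac{b{\left(119 \right)}}{-213145} + \frac{1}{-82477 + S{\left(-16,-186 \right)}}\right) \left(59466 + X{\left(-314 \right)}\right) = \left(\frac{\left(- \frac{23}{4}\right) 119}{-213145} + \frac{1}{-82477 + 129}\right) \left(59466 - 314\right) = \left(\left(- \frac{2737}{4}\right) \left(- \frac{1}{213145}\right) + \frac{1}{-82348}\right) 59152 = \left(\frac{2737}{852580} - \frac{1}{82348}\right) 59152 = \frac{28066737}{8776032230} \cdot 59152 = \frac{830101813512}{4388016115}$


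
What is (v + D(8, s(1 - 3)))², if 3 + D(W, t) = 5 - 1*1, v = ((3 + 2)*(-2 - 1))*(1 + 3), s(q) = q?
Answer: 3481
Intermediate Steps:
v = -60 (v = (5*(-3))*4 = -15*4 = -60)
D(W, t) = 1 (D(W, t) = -3 + (5 - 1*1) = -3 + (5 - 1) = -3 + 4 = 1)
(v + D(8, s(1 - 3)))² = (-60 + 1)² = (-59)² = 3481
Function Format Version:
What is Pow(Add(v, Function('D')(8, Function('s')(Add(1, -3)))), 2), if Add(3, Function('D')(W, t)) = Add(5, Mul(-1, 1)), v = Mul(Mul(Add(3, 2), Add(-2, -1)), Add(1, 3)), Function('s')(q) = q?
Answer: 3481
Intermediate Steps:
v = -60 (v = Mul(Mul(5, -3), 4) = Mul(-15, 4) = -60)
Function('D')(W, t) = 1 (Function('D')(W, t) = Add(-3, Add(5, Mul(-1, 1))) = Add(-3, Add(5, -1)) = Add(-3, 4) = 1)
Pow(Add(v, Function('D')(8, Function('s')(Add(1, -3)))), 2) = Pow(Add(-60, 1), 2) = Pow(-59, 2) = 3481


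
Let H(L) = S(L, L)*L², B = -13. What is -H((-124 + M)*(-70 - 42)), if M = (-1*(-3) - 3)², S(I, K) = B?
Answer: 2507395072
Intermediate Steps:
S(I, K) = -13
M = 0 (M = (3 - 3)² = 0² = 0)
H(L) = -13*L²
-H((-124 + M)*(-70 - 42)) = -(-13)*((-124 + 0)*(-70 - 42))² = -(-13)*(-124*(-112))² = -(-13)*13888² = -(-13)*192876544 = -1*(-2507395072) = 2507395072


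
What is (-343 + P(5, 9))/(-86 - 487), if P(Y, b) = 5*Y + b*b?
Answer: 79/191 ≈ 0.41361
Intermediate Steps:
P(Y, b) = b**2 + 5*Y (P(Y, b) = 5*Y + b**2 = b**2 + 5*Y)
(-343 + P(5, 9))/(-86 - 487) = (-343 + (9**2 + 5*5))/(-86 - 487) = (-343 + (81 + 25))/(-573) = (-343 + 106)*(-1/573) = -237*(-1/573) = 79/191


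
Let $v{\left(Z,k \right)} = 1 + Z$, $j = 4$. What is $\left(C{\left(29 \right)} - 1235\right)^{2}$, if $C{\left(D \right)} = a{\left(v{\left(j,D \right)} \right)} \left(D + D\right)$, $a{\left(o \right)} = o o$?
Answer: $46225$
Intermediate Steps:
$a{\left(o \right)} = o^{2}$
$C{\left(D \right)} = 50 D$ ($C{\left(D \right)} = \left(1 + 4\right)^{2} \left(D + D\right) = 5^{2} \cdot 2 D = 25 \cdot 2 D = 50 D$)
$\left(C{\left(29 \right)} - 1235\right)^{2} = \left(50 \cdot 29 - 1235\right)^{2} = \left(1450 - 1235\right)^{2} = 215^{2} = 46225$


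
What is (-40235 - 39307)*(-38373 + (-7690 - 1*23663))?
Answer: 5546145492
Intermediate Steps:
(-40235 - 39307)*(-38373 + (-7690 - 1*23663)) = -79542*(-38373 + (-7690 - 23663)) = -79542*(-38373 - 31353) = -79542*(-69726) = 5546145492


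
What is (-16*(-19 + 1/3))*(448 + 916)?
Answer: 1222144/3 ≈ 4.0738e+5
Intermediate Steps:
(-16*(-19 + 1/3))*(448 + 916) = -16*(-19 + ⅓)*1364 = -16*(-56/3)*1364 = (896/3)*1364 = 1222144/3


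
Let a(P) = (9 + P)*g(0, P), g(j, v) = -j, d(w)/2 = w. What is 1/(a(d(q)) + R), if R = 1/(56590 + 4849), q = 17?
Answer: 61439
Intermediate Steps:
d(w) = 2*w
R = 1/61439 ≈ 1.6276e-5
a(P) = 0 (a(P) = (9 + P)*(-1*0) = (9 + P)*0 = 0)
1/(a(d(q)) + R) = 1/(0 + 1/61439) = 1/(1/61439) = 61439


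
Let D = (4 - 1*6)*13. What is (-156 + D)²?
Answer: 33124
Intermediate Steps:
D = -26 (D = (4 - 6)*13 = -2*13 = -26)
(-156 + D)² = (-156 - 26)² = (-182)² = 33124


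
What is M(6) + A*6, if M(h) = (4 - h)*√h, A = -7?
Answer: -42 - 2*√6 ≈ -46.899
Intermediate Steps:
M(h) = √h*(4 - h)
M(6) + A*6 = √6*(4 - 1*6) - 7*6 = √6*(4 - 6) - 42 = √6*(-2) - 42 = -2*√6 - 42 = -42 - 2*√6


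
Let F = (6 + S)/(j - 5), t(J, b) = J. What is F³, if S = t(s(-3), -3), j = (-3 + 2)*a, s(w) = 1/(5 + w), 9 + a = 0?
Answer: 2197/512 ≈ 4.2910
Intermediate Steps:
a = -9 (a = -9 + 0 = -9)
j = 9 (j = (-3 + 2)*(-9) = -1*(-9) = 9)
S = ½ (S = 1/(5 - 3) = 1/2 = ½ ≈ 0.50000)
F = 13/8 (F = (6 + ½)/(9 - 5) = (13/2)/4 = (13/2)*(¼) = 13/8 ≈ 1.6250)
F³ = (13/8)³ = 2197/512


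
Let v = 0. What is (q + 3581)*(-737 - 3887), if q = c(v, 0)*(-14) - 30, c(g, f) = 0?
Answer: -16419824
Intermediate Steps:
q = -30 (q = 0*(-14) - 30 = 0 - 30 = -30)
(q + 3581)*(-737 - 3887) = (-30 + 3581)*(-737 - 3887) = 3551*(-4624) = -16419824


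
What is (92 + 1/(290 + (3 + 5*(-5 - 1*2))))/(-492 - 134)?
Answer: -23737/161508 ≈ -0.14697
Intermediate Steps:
(92 + 1/(290 + (3 + 5*(-5 - 1*2))))/(-492 - 134) = (92 + 1/(290 + (3 + 5*(-5 - 2))))/(-626) = (92 + 1/(290 + (3 + 5*(-7))))*(-1/626) = (92 + 1/(290 + (3 - 35)))*(-1/626) = (92 + 1/(290 - 32))*(-1/626) = (92 + 1/258)*(-1/626) = (23737/258)*(-1/626) = -23737/161508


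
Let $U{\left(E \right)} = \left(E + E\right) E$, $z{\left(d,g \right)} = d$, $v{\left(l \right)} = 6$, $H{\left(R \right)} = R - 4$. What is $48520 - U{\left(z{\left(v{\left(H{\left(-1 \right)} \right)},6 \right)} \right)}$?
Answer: $48448$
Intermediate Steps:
$H{\left(R \right)} = -4 + R$ ($H{\left(R \right)} = R - 4 = -4 + R$)
$U{\left(E \right)} = 2 E^{2}$ ($U{\left(E \right)} = 2 E E = 2 E^{2}$)
$48520 - U{\left(z{\left(v{\left(H{\left(-1 \right)} \right)},6 \right)} \right)} = 48520 - 2 \cdot 6^{2} = 48520 - 2 \cdot 36 = 48520 - 72 = 48448$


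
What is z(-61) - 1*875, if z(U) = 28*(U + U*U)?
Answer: 101605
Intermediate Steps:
z(U) = 28*U + 28*U**2 (z(U) = 28*(U + U**2) = 28*U + 28*U**2)
z(-61) - 1*875 = 28*(-61)*(1 - 61) - 1*875 = 28*(-61)*(-60) - 875 = 102480 - 875 = 101605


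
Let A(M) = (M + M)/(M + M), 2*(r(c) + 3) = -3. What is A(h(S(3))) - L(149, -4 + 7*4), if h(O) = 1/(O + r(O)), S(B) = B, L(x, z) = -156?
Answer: 157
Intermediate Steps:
r(c) = -9/2 (r(c) = -3 + (1/2)*(-3) = -3 - 3/2 = -9/2)
h(O) = 1/(-9/2 + O) (h(O) = 1/(O - 9/2) = 1/(-9/2 + O))
A(M) = 1 (A(M) = (2*M)/((2*M)) = (2*M)*(1/(2*M)) = 1)
A(h(S(3))) - L(149, -4 + 7*4) = 1 - 1*(-156) = 1 + 156 = 157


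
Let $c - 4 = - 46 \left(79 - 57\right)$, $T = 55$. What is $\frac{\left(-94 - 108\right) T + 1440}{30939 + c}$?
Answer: $- \frac{9670}{29931} \approx -0.32308$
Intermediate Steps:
$c = -1008$ ($c = 4 - 46 \left(79 - 57\right) = 4 - 1012 = -1008$)
$\frac{\left(-94 - 108\right) T + 1440}{30939 + c} = \frac{\left(-94 - 108\right) 55 + 1440}{30939 - 1008} = \frac{\left(-202\right) 55 + 1440}{29931} = \left(-11110 + 1440\right) \frac{1}{29931} = \left(-9670\right) \frac{1}{29931} = - \frac{9670}{29931}$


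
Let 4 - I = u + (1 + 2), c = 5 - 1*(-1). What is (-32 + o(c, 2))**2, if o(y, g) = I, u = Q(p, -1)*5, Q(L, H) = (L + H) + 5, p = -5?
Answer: 676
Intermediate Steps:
Q(L, H) = 5 + H + L (Q(L, H) = (H + L) + 5 = 5 + H + L)
u = -5 (u = (5 - 1 - 5)*5 = -1*5 = -5)
c = 6 (c = 5 + 1 = 6)
I = 6 (I = 4 - (-5 + (1 + 2)) = 4 - (-5 + 3) = 4 - 1*(-2) = 4 + 2 = 6)
o(y, g) = 6
(-32 + o(c, 2))**2 = (-32 + 6)**2 = (-26)**2 = 676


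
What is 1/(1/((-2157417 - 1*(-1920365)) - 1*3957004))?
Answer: -4194056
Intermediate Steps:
1/(1/((-2157417 - 1*(-1920365)) - 1*3957004)) = 1/(1/((-2157417 + 1920365) - 3957004)) = 1/(1/(-237052 - 3957004)) = 1/(1/(-4194056)) = 1/(-1/4194056) = -4194056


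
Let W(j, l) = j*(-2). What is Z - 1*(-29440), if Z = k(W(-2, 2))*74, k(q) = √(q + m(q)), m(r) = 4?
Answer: 29440 + 148*√2 ≈ 29649.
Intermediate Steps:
W(j, l) = -2*j
k(q) = √(4 + q) (k(q) = √(q + 4) = √(4 + q))
Z = 148*√2 (Z = √(4 - 2*(-2))*74 = √(4 + 4)*74 = √8*74 = (2*√2)*74 = 148*√2 ≈ 209.30)
Z - 1*(-29440) = 148*√2 - 1*(-29440) = 148*√2 + 29440 = 29440 + 148*√2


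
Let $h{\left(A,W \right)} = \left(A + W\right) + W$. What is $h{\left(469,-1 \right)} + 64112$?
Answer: $64579$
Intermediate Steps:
$h{\left(A,W \right)} = A + 2 W$
$h{\left(469,-1 \right)} + 64112 = \left(469 + 2 \left(-1\right)\right) + 64112 = \left(469 - 2\right) + 64112 = 467 + 64112 = 64579$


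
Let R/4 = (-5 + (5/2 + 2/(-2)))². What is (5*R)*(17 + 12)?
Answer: 7105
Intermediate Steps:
R = 49 (R = 4*(-5 + (5/2 + 2/(-2)))² = 4*(-5 + (5*(½) + 2*(-½)))² = 4*(-5 + (5/2 - 1))² = 4*(-5 + 3/2)² = 4*(-7/2)² = 4*(49/4) = 49)
(5*R)*(17 + 12) = (5*49)*(17 + 12) = 245*29 = 7105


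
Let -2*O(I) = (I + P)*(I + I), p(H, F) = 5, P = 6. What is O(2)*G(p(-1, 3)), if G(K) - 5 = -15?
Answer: 160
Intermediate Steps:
G(K) = -10 (G(K) = 5 - 15 = -10)
O(I) = -I*(6 + I) (O(I) = -(I + 6)*(I + I)/2 = -(6 + I)*2*I/2 = -I*(6 + I))
O(2)*G(p(-1, 3)) = -1*2*(6 + 2)*(-10) = -1*2*8*(-10) = -16*(-10) = 160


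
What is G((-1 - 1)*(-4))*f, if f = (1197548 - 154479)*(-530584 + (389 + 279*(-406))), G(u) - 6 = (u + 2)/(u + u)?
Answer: -35572676017133/8 ≈ -4.4466e+12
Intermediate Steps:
G(u) = 6 + (2 + u)/(2*u) (G(u) = 6 + (u + 2)/(u + u) = 6 + (2 + u)/((2*u)) = 6 + (2 + u)*(1/(2*u)) = 6 + (2 + u)/(2*u))
f = -671182566361 (f = 1043069*(-530584 + (389 - 113274)) = 1043069*(-530584 - 112885) = 1043069*(-643469) = -671182566361)
G((-1 - 1)*(-4))*f = (13/2 + 1/((-1 - 1)*(-4)))*(-671182566361) = (13/2 + 1/(-2*(-4)))*(-671182566361) = (13/2 + 1/8)*(-671182566361) = (53/8)*(-671182566361) = -35572676017133/8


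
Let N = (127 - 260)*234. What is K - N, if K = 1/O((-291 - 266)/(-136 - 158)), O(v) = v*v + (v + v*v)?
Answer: 6101925417/196064 ≈ 31122.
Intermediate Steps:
O(v) = v + 2*v² (O(v) = v² + (v + v²) = v + 2*v²)
N = -31122 (N = -133*234 = -31122)
K = 21609/196064 (K = 1/(((-291 - 266)/(-136 - 158))*(1 + 2*((-291 - 266)/(-136 - 158)))) = 1/((-557/(-294))*(1 + 2*(-557/(-294)))) = 1/((-557*(-1/294))*(1 + 2*(-557*(-1/294)))) = 1/(557*(1 + 2*(557/294))/294) = 1/(557*(1 + 557/147)/294) = 1/((557/294)*(704/147)) = 1/(196064/21609) = 21609/196064 ≈ 0.11021)
K - N = 21609/196064 - 1*(-31122) = 21609/196064 + 31122 = 6101925417/196064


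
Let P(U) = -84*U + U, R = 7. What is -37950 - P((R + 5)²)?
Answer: -25998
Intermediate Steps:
P(U) = -83*U
-37950 - P((R + 5)²) = -37950 - (-83)*(7 + 5)² = -37950 - (-83)*12² = -37950 - (-83)*144 = -37950 - 1*(-11952) = -37950 + 11952 = -25998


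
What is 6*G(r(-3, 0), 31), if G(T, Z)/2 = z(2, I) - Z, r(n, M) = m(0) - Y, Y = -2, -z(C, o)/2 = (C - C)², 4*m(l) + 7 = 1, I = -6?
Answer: -372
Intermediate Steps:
m(l) = -3/2 (m(l) = -7/4 + (¼)*1 = -7/4 + ¼ = -3/2)
z(C, o) = 0 (z(C, o) = -2*(C - C)² = -2*0² = -2*0 = 0)
r(n, M) = ½ (r(n, M) = -3/2 - 1*(-2) = -3/2 + 2 = ½)
G(T, Z) = -2*Z (G(T, Z) = 2*(0 - Z) = 2*(-Z) = -2*Z)
6*G(r(-3, 0), 31) = 6*(-2*31) = 6*(-62) = -372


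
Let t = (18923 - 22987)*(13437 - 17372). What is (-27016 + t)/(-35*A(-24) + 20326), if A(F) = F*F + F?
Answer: 7982412/503 ≈ 15870.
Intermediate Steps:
A(F) = F + F² (A(F) = F² + F = F + F²)
t = 15991840 (t = -4064*(-3935) = 15991840)
(-27016 + t)/(-35*A(-24) + 20326) = (-27016 + 15991840)/(-(-840)*(1 - 24) + 20326) = 15964824/(-(-840)*(-23) + 20326) = 15964824/(-35*552 + 20326) = 15964824/(-19320 + 20326) = 15964824/1006 = 15964824*(1/1006) = 7982412/503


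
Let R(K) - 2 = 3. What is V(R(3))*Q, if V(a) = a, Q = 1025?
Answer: 5125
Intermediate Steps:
R(K) = 5 (R(K) = 2 + 3 = 5)
V(R(3))*Q = 5*1025 = 5125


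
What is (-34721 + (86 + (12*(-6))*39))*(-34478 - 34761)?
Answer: 2592515877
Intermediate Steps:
(-34721 + (86 + (12*(-6))*39))*(-34478 - 34761) = (-34721 + (86 - 72*39))*(-69239) = (-34721 + (86 - 2808))*(-69239) = (-34721 - 2722)*(-69239) = -37443*(-69239) = 2592515877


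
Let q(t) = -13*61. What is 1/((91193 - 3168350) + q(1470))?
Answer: -1/3077950 ≈ -3.2489e-7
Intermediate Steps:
q(t) = -793
1/((91193 - 3168350) + q(1470)) = 1/((91193 - 3168350) - 793) = 1/(-3077157 - 793) = 1/(-3077950) = -1/3077950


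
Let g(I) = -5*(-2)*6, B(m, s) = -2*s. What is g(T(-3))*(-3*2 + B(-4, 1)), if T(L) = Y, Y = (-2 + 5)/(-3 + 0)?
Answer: -480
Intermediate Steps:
Y = -1 (Y = 3/(-3) = 3*(-⅓) = -1)
T(L) = -1
g(I) = 60 (g(I) = 10*6 = 60)
g(T(-3))*(-3*2 + B(-4, 1)) = 60*(-3*2 - 2*1) = 60*(-6 - 2) = 60*(-8) = -480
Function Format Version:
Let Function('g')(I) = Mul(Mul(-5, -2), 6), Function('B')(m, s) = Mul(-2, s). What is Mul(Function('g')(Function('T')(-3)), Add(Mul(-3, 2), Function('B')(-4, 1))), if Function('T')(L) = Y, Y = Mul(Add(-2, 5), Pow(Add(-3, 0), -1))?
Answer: -480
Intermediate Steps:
Y = -1 (Y = Mul(3, Pow(-3, -1)) = Mul(3, Rational(-1, 3)) = -1)
Function('T')(L) = -1
Function('g')(I) = 60 (Function('g')(I) = Mul(10, 6) = 60)
Mul(Function('g')(Function('T')(-3)), Add(Mul(-3, 2), Function('B')(-4, 1))) = Mul(60, Add(Mul(-3, 2), Mul(-2, 1))) = Mul(60, Add(-6, -2)) = Mul(60, -8) = -480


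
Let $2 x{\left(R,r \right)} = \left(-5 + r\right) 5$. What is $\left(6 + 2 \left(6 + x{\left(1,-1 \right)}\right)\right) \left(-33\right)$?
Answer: $396$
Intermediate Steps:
$x{\left(R,r \right)} = - \frac{25}{2} + \frac{5 r}{2}$ ($x{\left(R,r \right)} = \frac{\left(-5 + r\right) 5}{2} = \frac{-25 + 5 r}{2} = - \frac{25}{2} + \frac{5 r}{2}$)
$\left(6 + 2 \left(6 + x{\left(1,-1 \right)}\right)\right) \left(-33\right) = \left(6 + 2 \left(6 + \left(- \frac{25}{2} + \frac{5}{2} \left(-1\right)\right)\right)\right) \left(-33\right) = \left(6 + 2 \left(6 - 15\right)\right) \left(-33\right) = \left(6 + 2 \left(-9\right)\right) \left(-33\right) = \left(6 - 18\right) \left(-33\right) = \left(-12\right) \left(-33\right) = 396$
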